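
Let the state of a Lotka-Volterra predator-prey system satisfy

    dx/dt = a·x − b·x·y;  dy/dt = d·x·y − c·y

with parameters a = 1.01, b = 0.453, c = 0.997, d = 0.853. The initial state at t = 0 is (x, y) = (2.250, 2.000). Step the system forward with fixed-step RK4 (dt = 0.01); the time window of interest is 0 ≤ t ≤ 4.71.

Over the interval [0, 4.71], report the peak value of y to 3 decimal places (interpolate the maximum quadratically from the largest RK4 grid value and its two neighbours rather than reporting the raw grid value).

t=0.000: state=(2.250, 2.000)
step 1 (dt=0.01): k1=(0.234, 1.844), k2=(0.225, 1.855), k3=(0.225, 1.855), k4=(0.215, 1.865); state += dt/6·(k1+2k2+2k3+k4)
t=0.010: state=(2.252, 2.019)
t=0.020: state=(2.254, 2.037)
t=0.030: state=(2.256, 2.056)
continuing one RK4 step at a time; state shown every 20 steps (Δt=0.2):
t=0.200: state=(2.256, 2.409)
t=0.400: state=(2.174, 2.884)
t=0.600: state=(2.003, 3.377)
t=0.800: state=(1.768, 3.819)
t=1.000: state=(1.507, 4.138)
t=1.200: state=(1.258, 4.290)
t=1.400: state=(1.043, 4.274)
t=1.600: state=(0.872, 4.120)
t=1.800: state=(0.743, 3.871)
t=2.000: state=(0.649, 3.569)
t=2.200: state=(0.583, 3.247)
t=2.400: state=(0.539, 2.926)
t=2.600: state=(0.514, 2.622)
t=2.800: state=(0.502, 2.342)
t=3.000: state=(0.503, 2.090)
t=3.200: state=(0.514, 1.867)
t=3.400: state=(0.536, 1.673)
t=3.600: state=(0.569, 1.506)
t=3.800: state=(0.611, 1.364)
t=4.000: state=(0.665, 1.245)
t=4.200: state=(0.730, 1.149)
t=4.400: state=(0.808, 1.073)
t=4.600: state=(0.900, 1.017)
t=4.710: state=(0.956, 0.994)
largest grid value and its neighbours: y(1.270)=4.30215, y(1.280)=4.30228, y(1.290)=4.30200
parabola through these three points peaks at t≈1.278 with y≈4.30228

max y = 4.302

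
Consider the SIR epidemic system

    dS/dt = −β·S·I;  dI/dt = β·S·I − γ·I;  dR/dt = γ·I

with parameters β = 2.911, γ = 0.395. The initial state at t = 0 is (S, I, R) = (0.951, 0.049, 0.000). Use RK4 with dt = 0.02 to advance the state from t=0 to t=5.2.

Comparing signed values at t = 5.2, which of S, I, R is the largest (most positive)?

t=0.000: state=(0.951, 0.049, 0.000)
step 1 (dt=0.02): k1=(-0.136, 0.116, 0.019), k2=(-0.139, 0.119, 0.020), k3=(-0.139, 0.119, 0.020), k4=(-0.142, 0.122, 0.020); state += dt/6·(k1+2k2+2k3+k4)
t=0.020: state=(0.948, 0.051, 0.000)
t=0.040: state=(0.945, 0.054, 0.001)
t=0.060: state=(0.942, 0.056, 0.001)
continuing one RK4 step at a time; state shown every 10 steps (Δt=0.2):
t=0.200: state=(0.917, 0.078, 0.005)
t=0.400: state=(0.866, 0.121, 0.013)
t=0.600: state=(0.794, 0.182, 0.025)
t=0.800: state=(0.698, 0.260, 0.042)
t=1.000: state=(0.585, 0.349, 0.066)
t=1.200: state=(0.465, 0.438, 0.097)
t=1.400: state=(0.352, 0.513, 0.135)
t=1.600: state=(0.257, 0.565, 0.177)
t=1.800: state=(0.183, 0.593, 0.223)
t=2.000: state=(0.129, 0.600, 0.271)
t=2.200: state=(0.091, 0.591, 0.318)
t=2.400: state=(0.065, 0.571, 0.364)
t=2.600: state=(0.047, 0.545, 0.408)
t=2.800: state=(0.035, 0.516, 0.450)
t=3.000: state=(0.026, 0.485, 0.489)
t=3.200: state=(0.020, 0.454, 0.526)
t=3.400: state=(0.015, 0.424, 0.561)
t=3.600: state=(0.012, 0.395, 0.593)
t=3.800: state=(0.010, 0.367, 0.623)
t=4.000: state=(0.008, 0.341, 0.651)
t=4.200: state=(0.006, 0.316, 0.677)
t=4.400: state=(0.005, 0.293, 0.701)
t=4.600: state=(0.005, 0.272, 0.724)
t=4.800: state=(0.004, 0.252, 0.744)
t=5.000: state=(0.003, 0.233, 0.763)
t=5.200: state=(0.003, 0.216, 0.781)
compare at T: S=0.003, I=0.216, R=0.781

largest component: R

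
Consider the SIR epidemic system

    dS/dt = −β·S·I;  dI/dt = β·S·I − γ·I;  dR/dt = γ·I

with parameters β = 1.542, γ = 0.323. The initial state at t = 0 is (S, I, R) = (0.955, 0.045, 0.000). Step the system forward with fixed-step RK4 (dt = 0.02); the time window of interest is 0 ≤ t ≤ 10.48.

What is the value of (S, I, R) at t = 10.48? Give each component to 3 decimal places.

(S, I, R) = (0.013, 0.090, 0.897)

t=0.000: state=(0.955, 0.045, 0.000)
step 1 (dt=0.02): k1=(-0.066, 0.052, 0.015), k2=(-0.067, 0.052, 0.015), k3=(-0.067, 0.052, 0.015), k4=(-0.068, 0.053, 0.015); state += dt/6·(k1+2k2+2k3+k4)
t=0.020: state=(0.954, 0.046, 0.000)
t=0.040: state=(0.952, 0.047, 0.001)
t=0.060: state=(0.951, 0.048, 0.001)
continuing one RK4 step at a time; state shown every 25 steps (Δt=0.5):
t=0.500: state=(0.911, 0.079, 0.010)
t=1.000: state=(0.842, 0.132, 0.026)
t=1.500: state=(0.739, 0.207, 0.054)
t=2.000: state=(0.609, 0.297, 0.094)
t=2.500: state=(0.469, 0.382, 0.149)
t=3.000: state=(0.340, 0.444, 0.216)
t=3.500: state=(0.239, 0.471, 0.291)
t=4.000: state=(0.166, 0.467, 0.367)
t=4.500: state=(0.117, 0.443, 0.440)
t=5.000: state=(0.084, 0.407, 0.509)
t=5.500: state=(0.062, 0.366, 0.572)
t=6.000: state=(0.048, 0.325, 0.627)
t=6.500: state=(0.038, 0.286, 0.677)
t=7.000: state=(0.031, 0.249, 0.720)
t=7.500: state=(0.026, 0.217, 0.757)
t=8.000: state=(0.022, 0.188, 0.790)
t=8.500: state=(0.019, 0.162, 0.818)
t=9.000: state=(0.017, 0.140, 0.843)
t=9.500: state=(0.015, 0.121, 0.864)
t=10.000: state=(0.014, 0.104, 0.882)
t=10.480: state=(0.013, 0.090, 0.897)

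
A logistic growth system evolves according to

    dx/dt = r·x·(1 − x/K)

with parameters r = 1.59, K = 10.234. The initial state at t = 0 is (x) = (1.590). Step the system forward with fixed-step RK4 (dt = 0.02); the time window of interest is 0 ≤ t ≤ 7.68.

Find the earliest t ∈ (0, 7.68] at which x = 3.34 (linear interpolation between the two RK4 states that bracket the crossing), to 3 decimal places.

t = 0.609

t=0.000: state=(1.590)
step 1 (dt=0.02): k1=(2.135), k2=(2.159), k3=(2.159), k4=(2.182); state += dt/6·(k1+2k2+2k3+k4)
t=0.020: state=(1.633)
t=0.040: state=(1.677)
t=0.060: state=(1.722)
continuing one RK4 step at a time; state shown every 25 steps (Δt=0.5):
t=0.500: state=(2.962)
t=0.600: state=(3.308)
next step: t=0.620: state=(3.379) — x has crossed 3.34
linear interpolation between t=0.600 (3.30757) and t=0.620 (3.37915) → t≈0.609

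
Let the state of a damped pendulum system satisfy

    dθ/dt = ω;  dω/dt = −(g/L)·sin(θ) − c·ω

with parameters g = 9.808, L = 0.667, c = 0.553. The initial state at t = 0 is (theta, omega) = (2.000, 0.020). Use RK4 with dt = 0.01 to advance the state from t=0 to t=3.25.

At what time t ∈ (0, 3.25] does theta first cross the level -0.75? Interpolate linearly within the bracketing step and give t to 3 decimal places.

t = 0.722

t=0.000: state=(2.000, 0.020)
step 1 (dt=0.01): k1=(0.020, -13.382), k2=(-0.047, -13.344), k3=(-0.047, -13.346), k4=(-0.113, -13.311); state += dt/6·(k1+2k2+2k3+k4)
t=0.010: state=(2.000, -0.113)
t=0.020: state=(1.998, -0.246)
t=0.030: state=(1.995, -0.378)
continuing one RK4 step at a time; state shown every 20 steps (Δt=0.2):
t=0.200: state=(1.741, -2.598)
t=0.400: state=(0.971, -4.996)
t=0.600: state=(-0.133, -5.546)
t=0.720: state=(-0.742, -4.456)
next step: t=0.730: state=(-0.786, -4.330) — theta has crossed -0.75
linear interpolation between t=0.720 (-0.74194) and t=0.730 (-0.78587) → t≈0.722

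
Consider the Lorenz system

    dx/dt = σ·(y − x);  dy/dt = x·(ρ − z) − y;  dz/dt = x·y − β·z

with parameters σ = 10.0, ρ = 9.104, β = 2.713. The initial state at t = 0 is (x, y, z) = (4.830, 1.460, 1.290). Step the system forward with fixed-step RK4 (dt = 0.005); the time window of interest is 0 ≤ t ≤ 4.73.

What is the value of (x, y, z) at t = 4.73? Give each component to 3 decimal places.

t=0.000: state=(4.830, 1.460, 1.290)
step 1 (dt=0.005): k1=(-33.700, 36.282, 3.552), k2=(-31.950, 35.490, 3.835), k3=(-32.014, 35.523, 3.831), k4=(-30.323, 34.764, 4.096); state += dt/6·(k1+2k2+2k3+k4)
t=0.005: state=(4.670, 1.638, 1.309)
t=0.010: state=(4.526, 1.808, 1.331)
t=0.015: state=(4.398, 1.972, 1.355)
continuing one RK4 step at a time; state shown every 40 steps (Δt=0.2):
t=0.200: state=(4.825, 6.336, 3.512)
t=0.400: state=(7.500, 7.855, 9.866)
t=0.600: state=(5.312, 3.499, 11.536)
t=0.800: state=(2.804, 2.224, 8.198)
t=1.000: state=(2.605, 2.883, 5.748)
t=1.200: state=(3.718, 4.525, 5.152)
t=1.400: state=(5.513, 6.320, 7.089)
t=1.600: state=(6.025, 5.620, 9.864)
t=1.800: state=(4.562, 3.800, 9.468)
t=2.000: state=(3.640, 3.506, 7.654)
t=2.200: state=(3.908, 4.264, 6.660)
t=2.400: state=(4.828, 5.309, 7.173)
t=2.600: state=(5.423, 5.455, 8.615)
t=2.800: state=(4.971, 4.581, 9.065)
t=3.000: state=(4.292, 4.077, 8.263)
t=3.200: state=(4.202, 4.314, 7.490)
t=3.400: state=(4.617, 4.873, 7.495)
t=3.600: state=(5.021, 5.122, 8.156)
t=3.800: state=(4.950, 4.798, 8.602)
t=4.000: state=(4.590, 4.429, 8.358)
t=4.200: state=(4.427, 4.433, 7.895)
t=4.400: state=(4.578, 4.702, 7.757)
t=4.600: state=(4.815, 4.900, 8.024)
t=4.730: state=(4.872, 4.873, 8.243)

(x, y, z) = (4.872, 4.873, 8.243)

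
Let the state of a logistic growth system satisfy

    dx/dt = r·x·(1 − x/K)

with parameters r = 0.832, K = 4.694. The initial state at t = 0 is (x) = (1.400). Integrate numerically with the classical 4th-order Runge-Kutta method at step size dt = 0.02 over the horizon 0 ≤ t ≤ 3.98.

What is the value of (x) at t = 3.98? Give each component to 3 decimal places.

t=0.000: state=(1.400)
step 1 (dt=0.02): k1=(0.817), k2=(0.820), k3=(0.820), k4=(0.823); state += dt/6·(k1+2k2+2k3+k4)
t=0.020: state=(1.416)
t=0.040: state=(1.433)
t=0.060: state=(1.450)
continuing one RK4 step at a time; state shown every 10 steps (Δt=0.2):
t=0.200: state=(1.569)
t=0.400: state=(1.747)
t=0.600: state=(1.933)
t=0.800: state=(2.125)
t=1.000: state=(2.319)
t=1.200: state=(2.514)
t=1.400: state=(2.707)
t=1.600: state=(2.895)
t=1.800: state=(3.076)
t=2.000: state=(3.247)
t=2.200: state=(3.408)
t=2.400: state=(3.558)
t=2.600: state=(3.695)
t=2.800: state=(3.819)
t=3.000: state=(3.932)
t=3.200: state=(4.032)
t=3.400: state=(4.121)
t=3.600: state=(4.200)
t=3.800: state=(4.269)
t=3.980: state=(4.323)

(x) = (4.323)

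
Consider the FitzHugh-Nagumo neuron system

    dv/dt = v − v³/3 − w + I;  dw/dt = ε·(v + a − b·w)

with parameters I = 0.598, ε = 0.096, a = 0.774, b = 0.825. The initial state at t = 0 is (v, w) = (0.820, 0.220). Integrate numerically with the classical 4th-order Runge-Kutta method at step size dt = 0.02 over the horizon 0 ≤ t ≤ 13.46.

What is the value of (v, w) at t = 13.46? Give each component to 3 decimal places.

(v, w) = (-1.941, 1.196)

t=0.000: state=(0.820, 0.220)
step 1 (dt=0.02): k1=(1.014, 0.136), k2=(1.016, 0.136), k3=(1.016, 0.136), k4=(1.018, 0.137); state += dt/6·(k1+2k2+2k3+k4)
t=0.020: state=(0.840, 0.223)
t=0.040: state=(0.861, 0.225)
t=0.060: state=(0.881, 0.228)
continuing one RK4 step at a time; state shown every 25 steps (Δt=0.5):
t=0.500: state=(1.310, 0.298)
t=1.000: state=(1.626, 0.393)
t=1.500: state=(1.738, 0.494)
t=2.000: state=(1.749, 0.594)
t=2.500: state=(1.722, 0.689)
t=3.000: state=(1.682, 0.779)
t=3.500: state=(1.638, 0.863)
t=4.000: state=(1.591, 0.942)
t=4.500: state=(1.543, 1.015)
t=5.000: state=(1.493, 1.084)
t=5.500: state=(1.441, 1.147)
t=6.000: state=(1.387, 1.206)
t=6.500: state=(1.331, 1.259)
t=7.000: state=(1.271, 1.308)
t=7.500: state=(1.207, 1.352)
t=8.000: state=(1.137, 1.391)
t=8.500: state=(1.060, 1.425)
t=9.000: state=(0.972, 1.454)
t=9.500: state=(0.868, 1.477)
t=10.000: state=(0.738, 1.494)
t=10.500: state=(0.568, 1.504)
t=11.000: state=(0.326, 1.503)
t=11.500: state=(-0.049, 1.488)
t=12.000: state=(-0.638, 1.452)
t=12.500: state=(-1.360, 1.384)
t=13.000: state=(-1.816, 1.291)
t=13.460: state=(-1.941, 1.196)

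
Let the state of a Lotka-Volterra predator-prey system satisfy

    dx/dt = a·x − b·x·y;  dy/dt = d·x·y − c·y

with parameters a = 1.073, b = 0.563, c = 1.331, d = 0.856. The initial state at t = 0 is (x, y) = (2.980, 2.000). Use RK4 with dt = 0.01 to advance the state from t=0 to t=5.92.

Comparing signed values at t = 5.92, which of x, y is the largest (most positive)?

t=0.000: state=(2.980, 2.000)
step 1 (dt=0.01): k1=(-0.158, 2.440), k2=(-0.178, 2.453), k3=(-0.178, 2.453), k4=(-0.199, 2.467); state += dt/6·(k1+2k2+2k3+k4)
t=0.010: state=(2.978, 2.025)
t=0.020: state=(2.976, 2.049)
t=0.030: state=(2.973, 2.074)
continuing one RK4 step at a time; state shown every 20 steps (Δt=0.2):
t=0.200: state=(2.864, 2.533)
t=0.400: state=(2.584, 3.101)
t=0.600: state=(2.195, 3.581)
t=0.800: state=(1.786, 3.857)
t=1.000: state=(1.428, 3.887)
t=1.200: state=(1.152, 3.710)
t=1.400: state=(0.956, 3.402)
t=1.600: state=(0.824, 3.033)
t=1.800: state=(0.742, 2.656)
t=2.000: state=(0.696, 2.301)
t=2.200: state=(0.678, 1.982)
t=2.400: state=(0.683, 1.706)
t=2.600: state=(0.708, 1.472)
t=2.800: state=(0.752, 1.278)
t=3.000: state=(0.814, 1.119)
t=3.200: state=(0.896, 0.993)
t=3.400: state=(0.999, 0.894)
t=3.600: state=(1.124, 0.822)
t=3.800: state=(1.274, 0.773)
t=4.000: state=(1.450, 0.747)
t=4.200: state=(1.652, 0.747)
t=4.400: state=(1.880, 0.774)
t=4.600: state=(2.129, 0.836)
t=4.800: state=(2.389, 0.943)
t=5.000: state=(2.639, 1.111)
t=5.200: state=(2.848, 1.363)
t=5.400: state=(2.970, 1.722)
t=5.600: state=(2.955, 2.196)
t=5.800: state=(2.773, 2.754)
t=5.920: state=(2.589, 3.093)
compare at T: x=2.589, y=3.093

largest component: y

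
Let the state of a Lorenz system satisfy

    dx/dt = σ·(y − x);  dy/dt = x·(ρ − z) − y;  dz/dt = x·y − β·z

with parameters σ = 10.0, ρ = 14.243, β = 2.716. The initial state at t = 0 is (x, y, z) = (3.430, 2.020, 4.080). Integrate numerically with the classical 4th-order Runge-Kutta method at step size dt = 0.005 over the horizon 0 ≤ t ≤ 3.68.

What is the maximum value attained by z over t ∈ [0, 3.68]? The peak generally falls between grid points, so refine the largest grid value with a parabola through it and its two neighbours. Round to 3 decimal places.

t=0.000: state=(3.430, 2.020, 4.080)
step 1 (dt=0.005): k1=(-14.100, 32.839, -4.153), k2=(-12.927, 32.434, -3.917), k3=(-12.966, 32.463, -3.916), k4=(-11.829, 32.084, -3.684); state += dt/6·(k1+2k2+2k3+k4)
t=0.005: state=(3.365, 2.182, 4.060)
t=0.010: state=(3.311, 2.341, 4.043)
t=0.015: state=(3.268, 2.497, 4.028)
continuing one RK4 step at a time; state shown every 40 steps (Δt=0.2):
t=0.200: state=(5.825, 8.663, 6.042)
t=0.400: state=(10.266, 9.604, 18.468)
t=0.600: state=(4.260, 1.477, 16.137)
t=0.800: state=(1.816, 1.715, 9.896)
t=1.000: state=(2.804, 3.881, 6.684)
t=1.200: state=(6.424, 8.888, 8.608)
t=1.400: state=(9.141, 8.062, 17.790)
t=1.600: state=(4.478, 2.497, 15.178)
t=1.800: state=(2.895, 3.058, 10.097)
t=2.000: state=(4.546, 6.005, 8.399)
t=2.200: state=(7.968, 9.284, 13.088)
t=2.400: state=(7.043, 5.126, 16.901)
t=2.600: state=(4.005, 3.318, 12.824)
t=2.800: state=(4.205, 4.973, 9.872)
t=3.000: state=(6.594, 7.955, 11.353)
t=3.200: state=(7.640, 6.945, 15.826)
t=3.400: state=(5.209, 4.134, 14.328)
t=3.600: state=(4.427, 4.689, 11.291)
t=3.680: state=(4.808, 5.483, 10.767)
largest grid value and its neighbours: z(0.455)=19.93201, z(0.460)=19.94686, z(0.465)=19.94385
parabola through these three points peaks at t≈0.462 with z≈19.94784

max z = 19.948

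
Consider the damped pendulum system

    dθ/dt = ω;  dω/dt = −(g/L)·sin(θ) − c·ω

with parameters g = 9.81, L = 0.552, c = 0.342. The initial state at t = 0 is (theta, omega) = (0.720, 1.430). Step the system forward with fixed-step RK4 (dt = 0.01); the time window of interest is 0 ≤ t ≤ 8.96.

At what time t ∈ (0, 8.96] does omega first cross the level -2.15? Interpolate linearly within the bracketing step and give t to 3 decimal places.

t=0.000: state=(0.720, 1.430)
step 1 (dt=0.01): k1=(1.430, -12.207), k2=(1.369, -12.282), k3=(1.369, -12.278), k4=(1.307, -12.347); state += dt/6·(k1+2k2+2k3+k4)
t=0.010: state=(0.734, 1.307)
t=0.020: state=(0.746, 1.183)
t=0.030: state=(0.757, 1.058)
t=0.300: state=(0.591, -2.140)
next step: t=0.310: state=(0.569, -2.230) — omega has crossed -2.15
linear interpolation between t=0.300 (-2.14010) and t=0.310 (-2.22998) → t≈0.301

t = 0.301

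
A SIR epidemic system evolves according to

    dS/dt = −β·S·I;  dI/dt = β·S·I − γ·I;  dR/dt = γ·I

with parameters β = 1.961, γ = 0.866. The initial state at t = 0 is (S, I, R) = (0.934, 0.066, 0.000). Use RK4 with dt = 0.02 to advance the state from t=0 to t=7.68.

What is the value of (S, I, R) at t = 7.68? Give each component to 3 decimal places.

t=0.000: state=(0.934, 0.066, 0.000)
step 1 (dt=0.02): k1=(-0.121, 0.064, 0.057), k2=(-0.122, 0.064, 0.058), k3=(-0.122, 0.064, 0.058), k4=(-0.123, 0.065, 0.058); state += dt/6·(k1+2k2+2k3+k4)
t=0.020: state=(0.932, 0.067, 0.001)
t=0.040: state=(0.929, 0.069, 0.002)
t=0.060: state=(0.927, 0.070, 0.004)
continuing one RK4 step at a time; state shown every 25 steps (Δt=0.5):
t=0.500: state=(0.860, 0.103, 0.036)
t=1.000: state=(0.761, 0.149, 0.091)
t=1.500: state=(0.643, 0.192, 0.165)
t=2.000: state=(0.524, 0.221, 0.255)
t=2.500: state=(0.420, 0.227, 0.353)
t=3.000: state=(0.338, 0.213, 0.449)
t=3.500: state=(0.278, 0.187, 0.535)
t=4.000: state=(0.235, 0.156, 0.610)
t=4.500: state=(0.205, 0.125, 0.670)
t=5.000: state=(0.184, 0.098, 0.718)
t=5.500: state=(0.169, 0.076, 0.756)
t=6.000: state=(0.158, 0.057, 0.784)
t=6.500: state=(0.151, 0.043, 0.806)
t=7.000: state=(0.145, 0.032, 0.822)
t=7.500: state=(0.141, 0.024, 0.835)
t=7.680: state=(0.140, 0.022, 0.838)

(S, I, R) = (0.140, 0.022, 0.838)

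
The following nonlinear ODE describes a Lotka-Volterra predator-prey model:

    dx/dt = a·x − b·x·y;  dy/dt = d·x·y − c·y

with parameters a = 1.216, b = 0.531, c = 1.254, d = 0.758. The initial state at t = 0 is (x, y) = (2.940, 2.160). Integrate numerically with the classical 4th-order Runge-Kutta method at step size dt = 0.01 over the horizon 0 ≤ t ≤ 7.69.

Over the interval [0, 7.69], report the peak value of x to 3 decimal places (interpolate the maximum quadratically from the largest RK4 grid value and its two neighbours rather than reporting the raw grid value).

t=0.000: state=(2.940, 2.160)
step 1 (dt=0.01): k1=(0.203, 2.105), k2=(0.187, 2.117), k3=(0.187, 2.117), k4=(0.170, 2.129); state += dt/6·(k1+2k2+2k3+k4)
t=0.010: state=(2.942, 2.181)
t=0.020: state=(2.943, 2.203)
t=0.030: state=(2.945, 2.224)
continuing one RK4 step at a time; state shown every 25 steps (Δt=0.25):
t=0.250: state=(2.880, 2.750)
t=0.500: state=(2.596, 3.388)
t=0.750: state=(2.165, 3.893)
t=1.000: state=(1.719, 4.107)
t=1.250: state=(1.355, 4.010)
t=1.500: state=(1.099, 3.692)
t=1.750: state=(0.938, 3.269)
t=2.000: state=(0.848, 2.827)
t=2.250: state=(0.812, 2.416)
t=2.500: state=(0.818, 2.060)
t=2.750: state=(0.861, 1.764)
t=3.000: state=(0.938, 1.528)
t=3.250: state=(1.051, 1.348)
t=3.500: state=(1.202, 1.219)
t=3.750: state=(1.394, 1.139)
t=4.000: state=(1.629, 1.108)
t=4.250: state=(1.904, 1.131)
t=4.500: state=(2.209, 1.220)
t=4.750: state=(2.520, 1.396)
t=5.000: state=(2.787, 1.689)
t=5.250: state=(2.937, 2.128)
t=5.500: state=(2.890, 2.711)
t=5.750: state=(2.619, 3.351)
t=6.000: state=(2.192, 3.869)
t=6.250: state=(1.744, 4.104)
t=6.500: state=(1.374, 4.023)
t=6.750: state=(1.112, 3.715)
t=7.000: state=(0.946, 3.296)
t=7.250: state=(0.852, 2.853)
t=7.500: state=(0.813, 2.440)
t=7.690: state=(0.813, 2.161)
largest grid value and its neighbours: x(0.050)=2.94597, x(0.060)=2.94614, x(0.070)=2.94595
parabola through these three points peaks at t≈0.060 with x≈2.94614

max x = 2.946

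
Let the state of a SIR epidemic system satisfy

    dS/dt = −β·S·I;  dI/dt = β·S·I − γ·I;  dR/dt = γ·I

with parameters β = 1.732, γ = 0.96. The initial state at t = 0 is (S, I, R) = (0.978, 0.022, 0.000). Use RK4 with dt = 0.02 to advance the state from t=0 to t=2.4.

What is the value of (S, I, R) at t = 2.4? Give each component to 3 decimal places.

t=0.000: state=(0.978, 0.022, 0.000)
step 1 (dt=0.02): k1=(-0.037, 0.016, 0.021), k2=(-0.038, 0.016, 0.021), k3=(-0.038, 0.016, 0.021), k4=(-0.038, 0.016, 0.021); state += dt/6·(k1+2k2+2k3+k4)
t=0.020: state=(0.977, 0.022, 0.000)
t=0.040: state=(0.976, 0.023, 0.001)
t=0.060: state=(0.976, 0.023, 0.001)
continuing one RK4 step at a time; state shown every 5 steps (Δt=0.1):
t=0.100: state=(0.974, 0.024, 0.002)
t=0.200: state=(0.970, 0.025, 0.005)
t=0.300: state=(0.966, 0.027, 0.007)
t=0.400: state=(0.961, 0.029, 0.010)
t=0.500: state=(0.956, 0.031, 0.013)
t=0.600: state=(0.950, 0.034, 0.016)
t=0.700: state=(0.945, 0.036, 0.019)
t=0.800: state=(0.939, 0.039, 0.023)
t=0.900: state=(0.932, 0.041, 0.027)
t=1.000: state=(0.925, 0.044, 0.031)
t=1.100: state=(0.918, 0.047, 0.035)
t=1.200: state=(0.910, 0.050, 0.040)
t=1.300: state=(0.902, 0.053, 0.045)
t=1.400: state=(0.894, 0.056, 0.050)
t=1.500: state=(0.885, 0.060, 0.055)
t=1.600: state=(0.876, 0.063, 0.061)
t=1.700: state=(0.866, 0.067, 0.068)
t=1.800: state=(0.856, 0.070, 0.074)
t=1.900: state=(0.845, 0.074, 0.081)
t=2.000: state=(0.834, 0.078, 0.088)
t=2.100: state=(0.822, 0.082, 0.096)
t=2.200: state=(0.811, 0.085, 0.104)
t=2.300: state=(0.798, 0.089, 0.112)
t=2.400: state=(0.786, 0.093, 0.121)

(S, I, R) = (0.786, 0.093, 0.121)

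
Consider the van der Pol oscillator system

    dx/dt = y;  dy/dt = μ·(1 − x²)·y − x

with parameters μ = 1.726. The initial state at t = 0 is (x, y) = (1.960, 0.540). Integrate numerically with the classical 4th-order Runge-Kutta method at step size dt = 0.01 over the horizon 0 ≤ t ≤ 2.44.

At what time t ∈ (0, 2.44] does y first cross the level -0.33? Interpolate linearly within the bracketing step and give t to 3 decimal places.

t = 0.522

t=0.000: state=(1.960, 0.540)
step 1 (dt=0.01): k1=(0.540, -4.608), k2=(0.517, -4.508), k3=(0.517, -4.510), k4=(0.495, -4.410); state += dt/6·(k1+2k2+2k3+k4)
t=0.010: state=(1.965, 0.495)
t=0.020: state=(1.970, 0.452)
t=0.030: state=(1.974, 0.411)
continuing one RK4 step at a time; state shown every 10 steps (Δt=0.1):
t=0.100: state=(1.994, 0.171)
t=0.200: state=(1.999, -0.054)
t=0.300: state=(1.986, -0.188)
t=0.400: state=(1.963, -0.270)
t=0.500: state=(1.933, -0.321)
t=0.520: state=(1.927, -0.329)
next step: t=0.530: state=(1.924, -0.333) — y has crossed -0.33
linear interpolation between t=0.520 (-0.32914) and t=0.530 (-0.33293) → t≈0.522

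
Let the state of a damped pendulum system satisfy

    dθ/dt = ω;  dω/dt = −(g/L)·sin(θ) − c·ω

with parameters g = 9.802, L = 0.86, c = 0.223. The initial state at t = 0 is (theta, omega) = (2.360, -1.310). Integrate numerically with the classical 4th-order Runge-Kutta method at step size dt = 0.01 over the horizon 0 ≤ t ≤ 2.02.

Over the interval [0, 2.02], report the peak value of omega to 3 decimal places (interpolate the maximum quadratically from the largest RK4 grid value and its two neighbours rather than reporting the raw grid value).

max omega = 5.341

t=0.000: state=(2.360, -1.310)
step 1 (dt=0.01): k1=(-1.310, -7.737), k2=(-1.349, -7.781), k3=(-1.349, -7.782), k4=(-1.388, -7.828); state += dt/6·(k1+2k2+2k3+k4)
t=0.010: state=(2.347, -1.388)
t=0.020: state=(2.332, -1.467)
t=0.030: state=(2.317, -1.546)
continuing one RK4 step at a time; state shown every 10 steps (Δt=0.1):
t=0.100: state=(2.189, -2.135)
t=0.200: state=(1.929, -3.077)
t=0.300: state=(1.570, -4.110)
t=0.400: state=(1.108, -5.109)
t=0.500: state=(0.558, -5.823)
t=0.600: state=(-0.038, -5.981)
t=0.700: state=(-0.616, -5.486)
t=0.800: state=(-1.119, -4.508)
t=0.900: state=(-1.511, -3.322)
t=1.000: state=(-1.783, -2.129)
t=1.100: state=(-1.939, -1.007)
t=1.200: state=(-1.987, 0.053)
t=1.300: state=(-1.929, 1.092)
t=1.400: state=(-1.768, 2.148)
t=1.500: state=(-1.499, 3.221)
t=1.600: state=(-1.125, 4.236)
t=1.700: state=(-0.660, 5.016)
t=1.800: state=(-0.137, 5.340)
t=1.900: state=(0.388, 5.079)
t=2.000: state=(0.861, 4.307)
t=2.020: state=(0.945, 4.109)
largest grid value and its neighbours: omega(1.800)=5.33977, omega(1.810)=5.34045, omega(1.820)=5.33508
parabola through these three points peaks at t≈1.806 with omega≈5.34091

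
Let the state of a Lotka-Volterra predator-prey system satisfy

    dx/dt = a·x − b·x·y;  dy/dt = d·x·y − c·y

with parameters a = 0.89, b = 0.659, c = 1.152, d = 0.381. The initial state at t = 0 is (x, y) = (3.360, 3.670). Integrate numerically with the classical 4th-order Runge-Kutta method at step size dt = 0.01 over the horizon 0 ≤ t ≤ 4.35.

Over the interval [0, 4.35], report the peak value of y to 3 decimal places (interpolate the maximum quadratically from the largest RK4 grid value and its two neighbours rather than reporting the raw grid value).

max y = 3.686

t=0.000: state=(3.360, 3.670)
step 1 (dt=0.01): k1=(-5.136, 0.470), k2=(-5.102, 0.435), k3=(-5.102, 0.435), k4=(-5.067, 0.399); state += dt/6·(k1+2k2+2k3+k4)
t=0.010: state=(3.309, 3.674)
t=0.020: state=(3.259, 3.678)
t=0.030: state=(3.209, 3.681)
continuing one RK4 step at a time; state shown every 20 steps (Δt=0.2):
t=0.200: state=(2.474, 3.634)
t=0.400: state=(1.857, 3.398)
t=0.600: state=(1.449, 3.058)
t=0.800: state=(1.186, 2.683)
t=1.000: state=(1.019, 2.317)
t=1.200: state=(0.918, 1.980)
t=1.400: state=(0.862, 1.683)
t=1.600: state=(0.839, 1.426)
t=1.800: state=(0.844, 1.207)
t=2.000: state=(0.870, 1.023)
t=2.200: state=(0.918, 0.870)
t=2.400: state=(0.987, 0.743)
t=2.600: state=(1.077, 0.638)
t=2.800: state=(1.190, 0.552)
t=3.000: state=(1.328, 0.483)
t=3.200: state=(1.495, 0.427)
t=3.400: state=(1.693, 0.383)
t=3.600: state=(1.928, 0.349)
t=3.800: state=(2.204, 0.324)
t=4.000: state=(2.526, 0.308)
t=4.200: state=(2.900, 0.301)
t=4.350: state=(3.217, 0.302)
largest grid value and its neighbours: y(0.060)=3.68568, y(0.070)=3.68592, y(0.080)=3.68551
parabola through these three points peaks at t≈0.069 with y≈3.68592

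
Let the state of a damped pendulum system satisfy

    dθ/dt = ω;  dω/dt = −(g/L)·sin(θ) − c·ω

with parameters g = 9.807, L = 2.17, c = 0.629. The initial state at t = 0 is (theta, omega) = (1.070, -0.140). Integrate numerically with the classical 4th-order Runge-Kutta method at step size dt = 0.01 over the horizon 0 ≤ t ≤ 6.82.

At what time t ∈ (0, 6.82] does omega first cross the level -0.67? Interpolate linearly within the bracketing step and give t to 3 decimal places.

t = 0.145

t=0.000: state=(1.070, -0.140)
step 1 (dt=0.01): k1=(-0.140, -3.876), k2=(-0.159, -3.863), k3=(-0.159, -3.862), k4=(-0.179, -3.849); state += dt/6·(k1+2k2+2k3+k4)
t=0.010: state=(1.068, -0.179)
t=0.020: state=(1.066, -0.217)
t=0.030: state=(1.064, -0.255)
t=0.140: state=(1.014, -0.653)
next step: t=0.150: state=(1.007, -0.687) — omega has crossed -0.67
linear interpolation between t=0.140 (-0.65272) and t=0.150 (-0.68678) → t≈0.145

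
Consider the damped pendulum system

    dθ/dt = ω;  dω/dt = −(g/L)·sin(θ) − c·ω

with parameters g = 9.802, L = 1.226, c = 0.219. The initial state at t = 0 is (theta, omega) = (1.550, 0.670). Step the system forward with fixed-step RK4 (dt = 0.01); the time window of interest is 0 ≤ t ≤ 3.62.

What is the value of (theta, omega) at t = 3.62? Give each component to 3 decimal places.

(theta, omega) = (-0.896, -1.227)

t=0.000: state=(1.550, 0.670)
step 1 (dt=0.01): k1=(0.670, -8.140), k2=(0.629, -8.132), k3=(0.629, -8.132), k4=(0.589, -8.123); state += dt/6·(k1+2k2+2k3+k4)
t=0.010: state=(1.556, 0.589)
t=0.020: state=(1.562, 0.508)
t=0.030: state=(1.566, 0.427)
continuing one RK4 step at a time; state shown every 20 steps (Δt=0.2):
t=0.200: state=(1.524, -0.923)
t=0.400: state=(1.187, -2.412)
t=0.600: state=(0.583, -3.517)
t=0.800: state=(-0.157, -3.691)
t=1.000: state=(-0.819, -2.788)
t=1.200: state=(-1.234, -1.319)
t=1.400: state=(-1.341, 0.250)
t=1.600: state=(-1.141, 1.728)
t=1.800: state=(-0.670, 2.890)
t=2.000: state=(-0.035, 3.304)
t=2.200: state=(0.584, 2.727)
t=2.400: state=(1.011, 1.475)
t=2.600: state=(1.160, 0.012)
t=2.800: state=(1.020, -1.391)
t=3.000: state=(0.624, -2.488)
t=3.200: state=(0.070, -2.913)
t=3.400: state=(-0.481, -2.458)
t=3.600: state=(-0.870, -1.356)
t=3.620: state=(-0.896, -1.227)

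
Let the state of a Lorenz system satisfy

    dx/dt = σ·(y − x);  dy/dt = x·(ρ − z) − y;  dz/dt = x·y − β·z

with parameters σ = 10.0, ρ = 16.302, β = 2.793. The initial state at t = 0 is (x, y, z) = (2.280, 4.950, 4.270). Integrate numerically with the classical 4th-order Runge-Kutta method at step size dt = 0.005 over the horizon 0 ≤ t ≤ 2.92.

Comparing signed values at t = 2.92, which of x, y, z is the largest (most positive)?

largest component: z

t=0.000: state=(2.280, 4.950, 4.270)
step 1 (dt=0.005): k1=(26.700, 22.483, -0.640), k2=(26.595, 23.234, -0.173), k3=(26.616, 23.226, -0.173), k4=(26.530, 23.970, 0.301); state += dt/6·(k1+2k2+2k3+k4)
t=0.005: state=(2.413, 5.066, 4.269)
t=0.010: state=(2.545, 5.190, 4.273)
t=0.015: state=(2.678, 5.320, 4.282)
continuing one RK4 step at a time; state shown every 20 steps (Δt=0.1):
t=0.100: state=(5.159, 8.540, 5.455)
t=0.200: state=(9.098, 13.245, 11.192)
t=0.300: state=(11.738, 11.789, 21.070)
t=0.400: state=(8.788, 3.822, 23.124)
t=0.500: state=(4.152, 0.520, 18.488)
t=0.600: state=(1.760, 0.427, 14.071)
t=0.700: state=(1.074, 0.872, 10.714)
t=0.800: state=(1.162, 1.499, 8.214)
t=0.900: state=(1.739, 2.580, 6.466)
t=1.000: state=(2.948, 4.597, 5.619)
t=1.100: state=(5.196, 8.104, 6.515)
t=1.200: state=(8.635, 12.291, 11.312)
t=1.300: state=(11.136, 11.602, 19.809)
t=1.400: state=(8.994, 4.886, 22.503)
t=1.500: state=(4.857, 1.387, 18.686)
t=1.600: state=(2.485, 1.119, 14.471)
t=1.700: state=(1.811, 1.690, 11.187)
t=1.800: state=(2.071, 2.679, 8.819)
t=1.900: state=(3.040, 4.404, 7.451)
t=2.000: state=(4.898, 7.292, 7.664)
t=2.100: state=(7.756, 10.889, 10.955)
t=2.200: state=(10.268, 11.504, 17.716)
t=2.300: state=(9.396, 6.595, 21.582)
t=2.400: state=(5.983, 2.665, 19.239)
t=2.500: state=(3.502, 1.916, 15.394)
t=2.600: state=(2.659, 2.447, 12.188)
t=2.700: state=(2.916, 3.601, 9.932)
t=2.800: state=(4.015, 5.543, 8.882)
t=2.900: state=(5.989, 8.377, 9.784)
t=2.920: state=(6.479, 8.984, 10.306)
compare at T: x=6.479, y=8.984, z=10.306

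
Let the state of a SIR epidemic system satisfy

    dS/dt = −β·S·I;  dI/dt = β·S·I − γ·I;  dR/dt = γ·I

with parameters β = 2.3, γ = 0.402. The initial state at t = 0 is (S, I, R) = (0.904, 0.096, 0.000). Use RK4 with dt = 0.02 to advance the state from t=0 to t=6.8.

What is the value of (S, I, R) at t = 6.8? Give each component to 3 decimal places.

(S, I, R) = (0.006, 0.117, 0.877)

t=0.000: state=(0.904, 0.096, 0.000)
step 1 (dt=0.02): k1=(-0.200, 0.161, 0.039), k2=(-0.203, 0.163, 0.039), k3=(-0.203, 0.163, 0.039), k4=(-0.205, 0.166, 0.040); state += dt/6·(k1+2k2+2k3+k4)
t=0.020: state=(0.900, 0.099, 0.001)
t=0.040: state=(0.896, 0.103, 0.002)
t=0.060: state=(0.891, 0.106, 0.002)
continuing one RK4 step at a time; state shown every 25 steps (Δt=0.5):
t=0.500: state=(0.764, 0.207, 0.029)
t=1.000: state=(0.552, 0.362, 0.086)
t=1.500: state=(0.336, 0.491, 0.173)
t=2.000: state=(0.184, 0.538, 0.278)
t=2.500: state=(0.100, 0.515, 0.385)
t=3.000: state=(0.057, 0.460, 0.483)
t=3.500: state=(0.035, 0.396, 0.569)
t=4.000: state=(0.023, 0.335, 0.642)
t=4.500: state=(0.016, 0.280, 0.704)
t=5.000: state=(0.012, 0.233, 0.755)
t=5.500: state=(0.009, 0.193, 0.798)
t=6.000: state=(0.008, 0.159, 0.833)
t=6.500: state=(0.007, 0.131, 0.862)
t=6.800: state=(0.006, 0.117, 0.877)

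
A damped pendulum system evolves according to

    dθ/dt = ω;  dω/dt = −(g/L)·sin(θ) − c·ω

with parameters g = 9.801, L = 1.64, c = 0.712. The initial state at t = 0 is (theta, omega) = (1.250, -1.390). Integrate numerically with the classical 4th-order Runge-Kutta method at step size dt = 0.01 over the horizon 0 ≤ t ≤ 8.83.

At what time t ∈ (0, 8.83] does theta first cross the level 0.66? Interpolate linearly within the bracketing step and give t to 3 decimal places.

t = 0.298

t=0.000: state=(1.250, -1.390)
step 1 (dt=0.01): k1=(-1.390, -4.682), k2=(-1.413, -4.652), k3=(-1.413, -4.652), k4=(-1.437, -4.621); state += dt/6·(k1+2k2+2k3+k4)
t=0.010: state=(1.236, -1.437)
t=0.020: state=(1.221, -1.482)
t=0.030: state=(1.206, -1.528)
t=0.290: state=(0.680, -2.413)
next step: t=0.300: state=(0.656, -2.433) — theta has crossed 0.66
linear interpolation between t=0.290 (0.68008) and t=0.300 (0.65585) → t≈0.298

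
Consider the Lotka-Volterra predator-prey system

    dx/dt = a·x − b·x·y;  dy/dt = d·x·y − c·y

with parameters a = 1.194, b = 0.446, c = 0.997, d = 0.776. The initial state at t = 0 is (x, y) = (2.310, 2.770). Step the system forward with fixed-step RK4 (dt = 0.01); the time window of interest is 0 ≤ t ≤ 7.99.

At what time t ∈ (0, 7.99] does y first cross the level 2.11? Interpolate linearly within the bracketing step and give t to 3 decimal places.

t=0.000: state=(2.310, 2.770)
step 1 (dt=0.01): k1=(-0.096, 2.204), k2=(-0.107, 2.211), k3=(-0.107, 2.211), k4=(-0.118, 2.219); state += dt/6·(k1+2k2+2k3+k4)
t=0.010: state=(2.309, 2.792)
t=0.020: state=(2.308, 2.814)
t=0.030: state=(2.306, 2.837)
continuing one RK4 step at a time; state shown every 50 steps (Δt=0.5):
t=0.500: state=(1.986, 3.938)
t=1.000: state=(1.370, 4.589)
t=1.500: state=(0.910, 4.302)
t=2.000: state=(0.687, 3.540)
t=2.500: state=(0.620, 2.760)
t=3.000: state=(0.654, 2.140)
t=3.020: state=(0.657, 2.120)
next step: t=3.030: state=(0.659, 2.109) — y has crossed 2.11
linear interpolation between t=3.020 (2.11952) and t=3.030 (2.10924) → t≈3.029

t = 3.029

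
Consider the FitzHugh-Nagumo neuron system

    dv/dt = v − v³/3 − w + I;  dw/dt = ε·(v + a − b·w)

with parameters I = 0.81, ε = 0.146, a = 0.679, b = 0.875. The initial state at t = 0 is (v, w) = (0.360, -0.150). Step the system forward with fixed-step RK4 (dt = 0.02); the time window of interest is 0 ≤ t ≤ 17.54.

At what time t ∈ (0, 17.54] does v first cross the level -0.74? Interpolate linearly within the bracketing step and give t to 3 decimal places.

t=0.000: state=(0.360, -0.150)
step 1 (dt=0.02): k1=(1.304, 0.171), k2=(1.314, 0.173), k3=(1.314, 0.173), k4=(1.324, 0.174); state += dt/6·(k1+2k2+2k3+k4)
t=0.020: state=(0.386, -0.147)
t=0.040: state=(0.413, -0.143)
t=0.060: state=(0.440, -0.139)
continuing one RK4 step at a time; state shown every 50 steps (Δt=1):
t=1.000: state=(1.693, 0.110)
t=2.000: state=(1.912, 0.446)
t=3.000: state=(1.816, 0.742)
t=4.000: state=(1.701, 0.987)
t=5.000: state=(1.584, 1.186)
t=6.000: state=(1.466, 1.346)
t=7.000: state=(1.344, 1.470)
t=8.000: state=(1.214, 1.562)
t=9.000: state=(1.071, 1.624)
t=10.000: state=(0.902, 1.658)
t=11.000: state=(0.674, 1.661)
t=12.000: state=(0.293, 1.623)
t=13.000: state=(-0.532, 1.512)
t=13.160: state=(-0.729, 1.482)
next step: t=13.180: state=(-0.755, 1.478) — v has crossed -0.74
linear interpolation between t=13.160 (-0.72947) and t=13.180 (-0.75499) → t≈13.168

t = 13.168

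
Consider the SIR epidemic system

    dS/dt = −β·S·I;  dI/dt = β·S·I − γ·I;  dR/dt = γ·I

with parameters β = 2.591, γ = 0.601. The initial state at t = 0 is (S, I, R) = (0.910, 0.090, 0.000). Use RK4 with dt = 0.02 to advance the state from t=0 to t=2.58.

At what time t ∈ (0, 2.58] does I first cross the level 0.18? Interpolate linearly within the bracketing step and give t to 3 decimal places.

t = 0.430

t=0.000: state=(0.910, 0.090, 0.000)
step 1 (dt=0.02): k1=(-0.212, 0.158, 0.054), k2=(-0.215, 0.160, 0.055), k3=(-0.215, 0.160, 0.055), k4=(-0.219, 0.163, 0.056); state += dt/6·(k1+2k2+2k3+k4)
t=0.020: state=(0.906, 0.093, 0.001)
t=0.040: state=(0.901, 0.097, 0.002)
t=0.060: state=(0.897, 0.100, 0.003)
continuing one RK4 step at a time; state shown every 5 steps (Δt=0.1):
t=0.100: state=(0.887, 0.107, 0.006)
t=0.200: state=(0.861, 0.126, 0.013)
t=0.300: state=(0.831, 0.148, 0.021)
t=0.400: state=(0.797, 0.172, 0.031)
t=0.420: state=(0.790, 0.177, 0.033)
next step: t=0.440: state=(0.782, 0.183, 0.035) — I has crossed 0.18
linear interpolation between t=0.420 (0.17734) and t=0.440 (0.18251) → t≈0.430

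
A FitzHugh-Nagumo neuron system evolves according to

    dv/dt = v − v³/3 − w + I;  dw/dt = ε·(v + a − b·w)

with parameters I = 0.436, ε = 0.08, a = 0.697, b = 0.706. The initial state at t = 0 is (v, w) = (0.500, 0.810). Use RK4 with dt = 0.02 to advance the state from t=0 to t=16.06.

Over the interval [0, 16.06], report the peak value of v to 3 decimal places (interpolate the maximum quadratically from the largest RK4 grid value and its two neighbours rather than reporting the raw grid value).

max v = 0.844

t=0.000: state=(0.500, 0.810)
step 1 (dt=0.02): k1=(0.084, 0.050), k2=(0.084, 0.050), k3=(0.084, 0.050), k4=(0.085, 0.050); state += dt/6·(k1+2k2+2k3+k4)
t=0.020: state=(0.502, 0.811)
t=0.040: state=(0.503, 0.812)
t=0.060: state=(0.505, 0.813)
continuing one RK4 step at a time; state shown every 50 steps (Δt=1):
t=1.000: state=(0.590, 0.862)
t=2.000: state=(0.688, 0.919)
t=3.000: state=(0.777, 0.980)
t=4.000: state=(0.834, 1.043)
t=5.000: state=(0.838, 1.105)
t=6.000: state=(0.773, 1.162)
t=7.000: state=(0.608, 1.207)
t=8.000: state=(0.238, 1.230)
t=9.000: state=(-0.693, 1.204)
t=10.000: state=(-1.807, 1.088)
t=11.000: state=(-1.948, 0.933)
t=12.000: state=(-1.906, 0.786)
t=13.000: state=(-1.853, 0.651)
t=14.000: state=(-1.800, 0.527)
t=15.000: state=(-1.747, 0.415)
t=16.000: state=(-1.695, 0.312)
t=16.060: state=(-1.692, 0.306)
largest grid value and its neighbours: v(4.560)=0.84403, v(4.580)=0.84404, v(4.600)=0.84403
parabola through these three points peaks at t≈4.580 with v≈0.84404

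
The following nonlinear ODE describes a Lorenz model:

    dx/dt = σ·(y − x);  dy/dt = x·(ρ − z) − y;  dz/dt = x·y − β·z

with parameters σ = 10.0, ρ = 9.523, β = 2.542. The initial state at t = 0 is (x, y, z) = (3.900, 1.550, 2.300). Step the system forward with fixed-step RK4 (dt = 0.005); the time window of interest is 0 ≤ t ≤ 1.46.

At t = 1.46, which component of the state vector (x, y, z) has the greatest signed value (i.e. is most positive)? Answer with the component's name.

t=0.000: state=(3.900, 1.550, 2.300)
step 1 (dt=0.005): k1=(-23.500, 26.620, 0.198), k2=(-22.247, 26.127, 0.362), k3=(-22.291, 26.149, 0.361), k4=(-21.078, 25.677, 0.516); state += dt/6·(k1+2k2+2k3+k4)
t=0.005: state=(3.789, 1.681, 2.302)
t=0.010: state=(3.689, 1.807, 2.305)
t=0.015: state=(3.600, 1.929, 2.310)
continuing one RK4 step at a time; state shown every 10 steps (Δt=0.05):
t=0.050: state=(3.230, 2.698, 2.376)
t=0.100: state=(3.229, 3.665, 2.571)
t=0.150: state=(3.601, 4.609, 2.927)
t=0.200: state=(4.204, 5.582, 3.513)
t=0.250: state=(4.955, 6.554, 4.404)
t=0.300: state=(5.773, 7.413, 5.648)
t=0.350: state=(6.553, 7.982, 7.221)
t=0.400: state=(7.151, 8.067, 8.967)
t=0.450: state=(7.424, 7.568, 10.598)
t=0.500: state=(7.282, 6.578, 11.794)
t=0.550: state=(6.748, 5.361, 12.359)
t=0.600: state=(5.951, 4.213, 12.308)
t=0.650: state=(5.067, 3.318, 11.806)
t=0.700: state=(4.242, 2.720, 11.050)
t=0.750: state=(3.563, 2.377, 10.192)
t=0.800: state=(3.058, 2.222, 9.329)
t=0.850: state=(2.721, 2.198, 8.513)
t=0.900: state=(2.527, 2.268, 7.770)
t=0.950: state=(2.454, 2.410, 7.114)
t=1.000: state=(2.478, 2.616, 6.555)
t=1.050: state=(2.588, 2.884, 6.099)
t=1.100: state=(2.773, 3.214, 5.754)
t=1.150: state=(3.028, 3.608, 5.532)
t=1.200: state=(3.351, 4.060, 5.446)
t=1.250: state=(3.736, 4.563, 5.514)
t=1.300: state=(4.174, 5.092, 5.754)
t=1.350: state=(4.647, 5.611, 6.179)
t=1.400: state=(5.126, 6.064, 6.786)
t=1.450: state=(5.569, 6.384, 7.547)
t=1.460: state=(5.648, 6.426, 7.712)
compare at T: x=5.648, y=6.426, z=7.712

largest component: z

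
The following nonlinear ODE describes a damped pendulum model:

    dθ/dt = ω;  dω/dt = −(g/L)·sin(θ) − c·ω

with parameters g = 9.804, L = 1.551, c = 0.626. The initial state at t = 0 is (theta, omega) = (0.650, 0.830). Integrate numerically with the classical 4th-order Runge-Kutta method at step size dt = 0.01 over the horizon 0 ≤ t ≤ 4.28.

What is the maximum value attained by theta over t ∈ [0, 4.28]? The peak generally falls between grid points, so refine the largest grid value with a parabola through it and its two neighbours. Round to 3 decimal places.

t=0.000: state=(0.650, 0.830)
step 1 (dt=0.01): k1=(0.830, -4.345), k2=(0.808, -4.352), k3=(0.808, -4.352), k4=(0.786, -4.358); state += dt/6·(k1+2k2+2k3+k4)
t=0.010: state=(0.658, 0.786)
t=0.020: state=(0.666, 0.743)
t=0.030: state=(0.673, 0.699)
continuing one RK4 step at a time; state shown every 20 steps (Δt=0.2):
t=0.200: state=(0.729, -0.037)
t=0.400: state=(0.642, -0.796)
t=0.600: state=(0.427, -1.313)
t=0.800: state=(0.140, -1.489)
t=1.000: state=(-0.145, -1.304)
t=1.200: state=(-0.363, -0.841)
t=1.400: state=(-0.473, -0.249)
t=1.600: state=(-0.463, 0.327)
t=1.800: state=(-0.351, 0.766)
t=2.000: state=(-0.172, 0.984)
t=2.200: state=(0.026, 0.952)
t=2.400: state=(0.194, 0.703)
t=2.600: state=(0.298, 0.322)
t=2.800: state=(0.321, -0.086)
t=3.000: state=(0.268, -0.427)
t=3.200: state=(0.160, -0.631)
t=3.400: state=(0.027, -0.667)
t=3.600: state=(-0.096, -0.543)
t=3.800: state=(-0.183, -0.308)
t=4.000: state=(-0.217, -0.030)
t=4.200: state=(-0.197, 0.222)
t=4.280: state=(-0.176, 0.302)
largest grid value and its neighbours: theta(0.180)=0.72863, theta(0.190)=0.72889, theta(0.200)=0.72873
parabola through these three points peaks at t≈0.191 with theta≈0.72890

max theta = 0.729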